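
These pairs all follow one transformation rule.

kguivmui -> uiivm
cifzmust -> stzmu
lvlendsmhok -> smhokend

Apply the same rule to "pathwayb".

ybhwa

The rule is to delete the first 3 characters, then move the first 3 characters to the end (rotate left by 3).
"pathwayb" → "hwayb" → "ybhwa".
(Check on "kguivmui": → "ivmui" → "uiivm" ✓)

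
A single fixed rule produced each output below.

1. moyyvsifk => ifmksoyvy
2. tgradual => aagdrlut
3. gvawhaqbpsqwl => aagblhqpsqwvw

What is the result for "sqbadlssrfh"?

bafdlhrqsss

Rule — sort the characters into alphabetical order, then swap each adjacent pair of characters (1↔2, 3↔4, ...).
Doing the same to "sqbadlssrfh": "bafdlhrqsss".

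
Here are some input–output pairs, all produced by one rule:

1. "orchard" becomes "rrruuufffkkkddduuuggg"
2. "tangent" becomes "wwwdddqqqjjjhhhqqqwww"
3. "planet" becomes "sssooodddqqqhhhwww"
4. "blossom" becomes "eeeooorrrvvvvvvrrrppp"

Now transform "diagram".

gggllldddjjjuuudddppp

Rule — repeat every character 3 times, then shift every letter 3 places forward in the alphabet (wrapping around).
Starting from "diagram": after the first operation, "dddiiiaaagggrrraaammm"; after the second, "gggllldddjjjuuudddppp".
(Check on "orchard": → "ooorrrccchhhaaarrrddd" → "rrruuufffkkkddduuuggg" ✓)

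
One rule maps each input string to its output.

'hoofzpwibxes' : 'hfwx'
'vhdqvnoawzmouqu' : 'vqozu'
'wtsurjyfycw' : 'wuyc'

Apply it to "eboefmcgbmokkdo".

Looking at the pairs, the operation is to keep one character in every 3, starting at position 1 (positions 1st, 4th, 7th, ...).
So "eboefmcgbmokkdo" becomes "eecmk".

eecmk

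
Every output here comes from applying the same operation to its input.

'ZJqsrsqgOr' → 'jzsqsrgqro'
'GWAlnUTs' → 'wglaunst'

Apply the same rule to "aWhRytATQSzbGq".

The transformation: swap each adjacent pair of characters (1↔2, 3↔4, ...), then convert every letter to lowercase.
On "aWhRytATQSzbGq": the first step gives "WaRhtyTASQbzqG", and the second then gives "warhtytasqbzqg".

warhtytasqbzqg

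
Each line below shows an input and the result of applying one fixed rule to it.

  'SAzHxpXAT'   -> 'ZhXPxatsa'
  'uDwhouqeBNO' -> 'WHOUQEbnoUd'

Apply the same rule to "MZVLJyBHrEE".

The pattern: move the first 2 characters to the end (rotate left by 2), then flip the case of every letter.
Starting from "MZVLJyBHrEE": after the first operation, "VLJyBHrEEMZ"; after the second, "vljYbhReemz".

vljYbhReemz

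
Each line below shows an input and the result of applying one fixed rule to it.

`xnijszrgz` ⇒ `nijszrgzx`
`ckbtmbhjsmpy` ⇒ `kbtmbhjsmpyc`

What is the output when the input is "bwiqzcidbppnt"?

The transformation: move the first character to the end.
Applying that to "bwiqzcidbppnt" gives "wiqzcidbppntb".

wiqzcidbppntb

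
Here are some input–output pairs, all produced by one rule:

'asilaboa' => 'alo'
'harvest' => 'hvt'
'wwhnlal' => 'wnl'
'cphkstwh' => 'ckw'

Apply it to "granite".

The pattern: keep one character in every 3, starting at position 1 (positions 1st, 4th, 7th, ...).
So "granite" becomes "gne".

gne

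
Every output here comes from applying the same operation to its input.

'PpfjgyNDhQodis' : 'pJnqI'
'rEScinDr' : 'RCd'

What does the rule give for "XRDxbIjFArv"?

What's happening: keep one character in every 3, starting at position 1 (positions 1st, 4th, 7th, ...), then flip the case of every letter.
Working it through for "XRDxbIjFArv": intermediate "Xxjr", final "xXJR".

xXJR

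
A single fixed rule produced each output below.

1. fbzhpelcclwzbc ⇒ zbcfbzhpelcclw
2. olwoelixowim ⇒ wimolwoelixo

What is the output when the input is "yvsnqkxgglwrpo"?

In each case the input is transformed by: move the last 3 characters to the front (rotate right by 3).
Applying that to "yvsnqkxgglwrpo" gives "rpoyvsnqkxgglw".

rpoyvsnqkxgglw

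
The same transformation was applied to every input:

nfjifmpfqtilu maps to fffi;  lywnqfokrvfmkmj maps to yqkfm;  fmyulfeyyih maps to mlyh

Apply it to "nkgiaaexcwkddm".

kaxkm

In each case the input is transformed by: keep one character in every 3, starting at position 2 (positions 2nd, 5th, 8th, ...).
So "nkgiaaexcwkddm" becomes "kaxkm".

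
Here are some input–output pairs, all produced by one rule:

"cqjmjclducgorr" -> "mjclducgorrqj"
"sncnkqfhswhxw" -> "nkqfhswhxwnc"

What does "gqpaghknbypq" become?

Looking at the pairs, the operation is to delete the first character, then move the first 2 characters to the end (rotate left by 2).
Applying both steps to "gqpaghknbypq": "qpaghknbypq", then "aghknbypqqp".

aghknbypqqp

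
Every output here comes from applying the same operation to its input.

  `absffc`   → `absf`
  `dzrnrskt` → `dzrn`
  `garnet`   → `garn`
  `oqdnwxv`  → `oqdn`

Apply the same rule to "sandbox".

sand

The transformation: keep only the first 4 characters.
"sandbox" → "sand".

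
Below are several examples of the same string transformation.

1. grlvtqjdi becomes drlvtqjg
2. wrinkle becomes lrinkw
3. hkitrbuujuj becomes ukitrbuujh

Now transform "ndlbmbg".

The pattern: delete the last character, then swap the first and last characters.
On "ndlbmbg": the first step gives "ndlbmb", and the second then gives "bdlbmn".

bdlbmn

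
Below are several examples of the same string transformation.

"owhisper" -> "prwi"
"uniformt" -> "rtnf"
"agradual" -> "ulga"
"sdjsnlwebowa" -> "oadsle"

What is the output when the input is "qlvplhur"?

hrlp

Each output is the input with this applied: keep every other character starting from the second (positions 2nd, 4th, 6th, ...), then move the last 2 characters to the front (rotate right by 2).
Applying both steps to "qlvplhur": "lphr", then "hrlp".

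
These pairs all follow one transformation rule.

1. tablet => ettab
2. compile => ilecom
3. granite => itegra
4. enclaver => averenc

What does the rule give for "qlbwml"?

mlqlb

What's happening: move the first 3 characters to the end (rotate left by 3), then delete the first character.
Applying both steps to "qlbwml": "wmlqlb", then "mlqlb".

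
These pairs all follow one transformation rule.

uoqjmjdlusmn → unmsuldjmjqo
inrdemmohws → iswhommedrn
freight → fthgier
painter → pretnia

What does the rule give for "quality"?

qytilau

Rule — move the first character to the end, then reverse the string.
On "quality" that produces "qytilau".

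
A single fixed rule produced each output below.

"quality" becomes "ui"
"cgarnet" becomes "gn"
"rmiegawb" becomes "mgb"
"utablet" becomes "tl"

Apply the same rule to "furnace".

ua

In each case the input is transformed by: keep one character in every 3, starting at position 2 (positions 2nd, 5th, 8th, ...).
Doing the same to "furnace": "ua".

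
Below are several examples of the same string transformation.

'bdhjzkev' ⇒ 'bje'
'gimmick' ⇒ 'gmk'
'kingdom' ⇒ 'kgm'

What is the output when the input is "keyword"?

In each case the input is transformed by: keep one character in every 3, starting at position 1 (positions 1st, 4th, 7th, ...).
Doing the same to "keyword": "kwd".

kwd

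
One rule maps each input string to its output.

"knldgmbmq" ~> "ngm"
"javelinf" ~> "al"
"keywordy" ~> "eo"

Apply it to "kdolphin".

dp

What's happening: delete the last character, then keep one character in every 3, starting at position 2 (positions 2nd, 5th, 8th, ...).
For "kdolphin", step one produces "kdolphi"; step two turns that into "dp".
(Check on "javelinf": → "javelin" → "al" ✓)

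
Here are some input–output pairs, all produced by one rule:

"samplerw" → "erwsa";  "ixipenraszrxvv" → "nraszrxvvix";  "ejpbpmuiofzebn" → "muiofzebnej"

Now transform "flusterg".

What's happening: move the first 2 characters to the end (rotate left by 2), then delete the first 3 characters.
Starting from "flusterg": after the first operation, "ustergfl"; after the second, "ergfl".

ergfl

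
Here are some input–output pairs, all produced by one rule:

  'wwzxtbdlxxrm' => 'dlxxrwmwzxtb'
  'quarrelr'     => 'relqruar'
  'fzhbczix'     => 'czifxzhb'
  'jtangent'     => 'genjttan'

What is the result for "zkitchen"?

What's happening: swap the first and last characters, then swap the front and back halves of the string.
Doing the same to "zkitchen": "cheznkit".

cheznkit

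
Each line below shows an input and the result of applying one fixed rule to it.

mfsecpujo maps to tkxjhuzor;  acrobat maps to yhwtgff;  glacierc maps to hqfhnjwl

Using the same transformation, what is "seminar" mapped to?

Each output is the input with this applied: shift every letter 5 places forward in the alphabet (wrapping around), then swap the first and last characters.
Starting from "seminar": after the first operation, "xjrnsfw"; after the second, "wjrnsfx".

wjrnsfx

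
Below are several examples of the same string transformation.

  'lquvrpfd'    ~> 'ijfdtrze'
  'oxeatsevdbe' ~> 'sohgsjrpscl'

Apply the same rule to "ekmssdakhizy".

The rule is to shift every letter 12 places backward in the alphabet (wrapping around), then move the first 2 characters to the end (rotate left by 2).
Applying that to "ekmssdakhizy" gives "aggroyvwnmsy".

aggroyvwnmsy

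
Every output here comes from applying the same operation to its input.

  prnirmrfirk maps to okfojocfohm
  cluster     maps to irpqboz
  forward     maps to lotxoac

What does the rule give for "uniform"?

Rule — move the first character to the end, then shift every letter 3 places backward in the alphabet (wrapping around).
"uniform" → "niformu" → "kfclojr".

kfclojr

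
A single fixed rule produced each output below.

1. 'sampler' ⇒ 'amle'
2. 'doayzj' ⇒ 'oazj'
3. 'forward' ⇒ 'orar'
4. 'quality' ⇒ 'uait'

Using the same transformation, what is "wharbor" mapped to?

habo

What's happening: double every character, then keep one character in every 3, starting at position 3 (positions 3rd, 6th, 9th, ...).
"wharbor" → "wwhhaarrbboorr" → "habo".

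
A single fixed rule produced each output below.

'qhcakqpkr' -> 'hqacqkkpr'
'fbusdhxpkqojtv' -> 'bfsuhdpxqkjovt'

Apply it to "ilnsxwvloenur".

The transformation: swap each adjacent pair of characters (1↔2, 3↔4, ...).
So "ilnsxwvloenur" becomes "lisnwxlveounr".

lisnwxlveounr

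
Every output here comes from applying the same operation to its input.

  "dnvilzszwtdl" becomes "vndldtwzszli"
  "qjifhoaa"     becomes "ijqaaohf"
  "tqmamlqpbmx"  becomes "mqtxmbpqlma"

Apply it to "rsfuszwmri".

fsrirmwzsu

What's happening: move the first 3 characters to the end (rotate left by 3), then reverse the string.
"rsfuszwmri" → "uszwmrirsf" → "fsrirmwzsu".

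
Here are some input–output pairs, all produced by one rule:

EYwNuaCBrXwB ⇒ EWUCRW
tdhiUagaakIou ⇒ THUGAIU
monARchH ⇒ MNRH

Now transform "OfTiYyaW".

OTYA

Looking at the pairs, the operation is to keep every other character starting from the first (positions 1st, 3rd, 5th, ...), then convert every letter to uppercase.
Starting from "OfTiYyaW": after the first operation, "OTYa"; after the second, "OTYA".
(Check on "tdhiUagaakIou": → "thUgaIu" → "THUGAIU" ✓)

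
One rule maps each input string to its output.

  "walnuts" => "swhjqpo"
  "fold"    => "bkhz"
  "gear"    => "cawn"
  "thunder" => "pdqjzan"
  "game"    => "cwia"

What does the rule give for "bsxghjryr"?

xotcdfnun

The pattern: shift every letter 4 places backward in the alphabet (wrapping around).
"bsxghjryr" → "xotcdfnun".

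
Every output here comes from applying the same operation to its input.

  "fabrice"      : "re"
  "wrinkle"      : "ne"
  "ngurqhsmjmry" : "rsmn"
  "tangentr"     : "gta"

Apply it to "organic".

ac

Looking at the pairs, the operation is to move the first 2 characters to the end (rotate left by 2), then keep one character in every 3, starting at position 2 (positions 2nd, 5th, 8th, ...).
Starting from "organic": after the first operation, "ganicor"; after the second, "ac".
(Check on "fabrice": → "bricefa" → "re" ✓)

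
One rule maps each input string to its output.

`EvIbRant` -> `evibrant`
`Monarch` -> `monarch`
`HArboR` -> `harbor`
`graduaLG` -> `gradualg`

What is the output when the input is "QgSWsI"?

qgswsi

What's happening: convert every letter to lowercase.
"QgSWsI" → "qgswsi".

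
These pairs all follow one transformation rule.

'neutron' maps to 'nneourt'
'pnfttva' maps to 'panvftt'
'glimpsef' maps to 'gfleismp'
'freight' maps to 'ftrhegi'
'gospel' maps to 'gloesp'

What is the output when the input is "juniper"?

What's happening: take characters alternately from the front and the back (1st, last, 2nd, 2nd-last, ...).
So "juniper" becomes "jruenpi".

jruenpi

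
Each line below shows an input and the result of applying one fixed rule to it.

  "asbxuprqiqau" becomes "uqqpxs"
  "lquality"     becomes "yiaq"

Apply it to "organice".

eiar

The transformation: keep every other character starting from the second (positions 2nd, 4th, 6th, ...), then reverse the string.
Starting from "organice": after the first operation, "raie"; after the second, "eiar".
(Check on "lquality": → "qaiy" → "yiaq" ✓)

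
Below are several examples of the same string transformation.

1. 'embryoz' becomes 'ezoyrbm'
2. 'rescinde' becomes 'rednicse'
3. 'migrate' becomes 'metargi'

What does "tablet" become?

Each output is the input with this applied: reverse the string, then move the last character to the front.
Applying both steps to "tablet": "telbat", then "ttelba".
(Check on "migrate": → "etargim" → "metargi" ✓)

ttelba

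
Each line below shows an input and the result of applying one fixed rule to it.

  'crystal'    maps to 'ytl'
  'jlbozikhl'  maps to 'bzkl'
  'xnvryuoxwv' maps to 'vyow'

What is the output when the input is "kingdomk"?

ndm

Looking at the pairs, the operation is to delete the first character, then keep every other character starting from the second (positions 2nd, 4th, 6th, ...).
Applying both steps to "kingdomk": "ingdomk", then "ndm".
(Check on "crystal": → "rystal" → "ytl" ✓)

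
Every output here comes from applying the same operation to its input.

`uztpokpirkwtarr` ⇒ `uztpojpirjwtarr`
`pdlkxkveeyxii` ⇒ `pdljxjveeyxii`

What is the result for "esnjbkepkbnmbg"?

What's happening: replace every "k" with "j".
For "esnjbkepkbnmbg" the result is "esnjbjepjbnmbg".

esnjbjepjbnmbg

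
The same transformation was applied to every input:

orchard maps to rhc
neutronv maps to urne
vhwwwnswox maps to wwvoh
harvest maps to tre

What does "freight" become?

rhf

What's happening: sort the characters into reverse alphabetical order, then keep every other character starting from the second (positions 2nd, 4th, 6th, ...).
Working it through for "freight": intermediate "trihgfe", final "rhf".
(Check on "vhwwwnswox": → "xwwwwvsonh" → "wwvoh" ✓)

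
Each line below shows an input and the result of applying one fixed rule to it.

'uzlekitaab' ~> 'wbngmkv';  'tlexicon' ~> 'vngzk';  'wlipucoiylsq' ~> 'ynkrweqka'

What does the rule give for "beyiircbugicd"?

Looking at the pairs, the operation is to delete the last 3 characters, then shift every letter 2 places forward in the alphabet (wrapping around).
Applying both steps to "beyiircbugicd": "beyiircbug", then "dgakktedwi".

dgakktedwi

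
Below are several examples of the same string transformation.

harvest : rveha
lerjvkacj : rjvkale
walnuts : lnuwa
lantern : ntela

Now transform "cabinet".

binca

What's happening: delete the last 2 characters, then move the first 2 characters to the end (rotate left by 2).
On "cabinet": the first step gives "cabin", and the second then gives "binca".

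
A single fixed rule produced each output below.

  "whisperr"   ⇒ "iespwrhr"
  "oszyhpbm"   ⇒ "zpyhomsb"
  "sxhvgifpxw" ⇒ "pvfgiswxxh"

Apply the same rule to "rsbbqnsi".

The rule is to take characters alternately from the front and the back (1st, last, 2nd, 2nd-last, ...), then swap the front and back halves of the string.
Applying both steps to "rsbbqnsi": "rissbnbq", then "bnbqriss".

bnbqriss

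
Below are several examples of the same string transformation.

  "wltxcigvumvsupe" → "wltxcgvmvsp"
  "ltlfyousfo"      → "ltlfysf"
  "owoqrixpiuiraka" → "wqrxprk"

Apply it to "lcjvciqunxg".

lcjvcqnxg

Each output is the input with this applied: remove every vowel.
So "lcjvciqunxg" becomes "lcjvcqnxg".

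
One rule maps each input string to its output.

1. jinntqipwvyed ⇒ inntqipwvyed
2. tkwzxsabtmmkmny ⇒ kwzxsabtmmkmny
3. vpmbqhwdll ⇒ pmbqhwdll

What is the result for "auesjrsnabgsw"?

In each case the input is transformed by: delete the first character.
Applying that to "auesjrsnabgsw" gives "uesjrsnabgsw".

uesjrsnabgsw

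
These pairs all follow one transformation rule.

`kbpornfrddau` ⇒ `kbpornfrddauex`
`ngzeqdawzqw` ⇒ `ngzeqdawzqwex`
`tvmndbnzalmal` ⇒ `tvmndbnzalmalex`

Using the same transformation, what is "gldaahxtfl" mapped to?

gldaahxtflex

In each case the input is transformed by: append "ex".
For "gldaahxtfl" the result is "gldaahxtflex".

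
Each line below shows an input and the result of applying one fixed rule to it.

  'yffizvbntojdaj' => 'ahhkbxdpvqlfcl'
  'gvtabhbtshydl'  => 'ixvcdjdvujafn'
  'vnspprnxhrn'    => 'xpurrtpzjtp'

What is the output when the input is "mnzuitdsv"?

opbwkvfux

In each case the input is transformed by: shift every letter 2 places forward in the alphabet (wrapping around).
So "mnzuitdsv" becomes "opbwkvfux".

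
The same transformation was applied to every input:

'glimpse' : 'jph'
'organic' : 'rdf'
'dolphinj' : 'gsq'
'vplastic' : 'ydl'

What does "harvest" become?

Each output is the input with this applied: shift every letter 3 places forward in the alphabet (wrapping around), then keep one character in every 3, starting at position 1 (positions 1st, 4th, 7th, ...).
Applying both steps to "harvest": "kduyhvw", then "kyw".

kyw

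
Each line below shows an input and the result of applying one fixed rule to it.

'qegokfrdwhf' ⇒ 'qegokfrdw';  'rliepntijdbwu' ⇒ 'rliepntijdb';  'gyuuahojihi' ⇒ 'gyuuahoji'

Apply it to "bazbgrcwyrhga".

bazbgrcwyrh

Looking at the pairs, the operation is to delete the last 2 characters.
For "bazbgrcwyrhga" the result is "bazbgrcwyrh".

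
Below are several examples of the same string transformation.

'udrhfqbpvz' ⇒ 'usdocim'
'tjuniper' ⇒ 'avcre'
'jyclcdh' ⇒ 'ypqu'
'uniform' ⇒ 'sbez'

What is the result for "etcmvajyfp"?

zinwlsc

What's happening: shift every letter 13 places forward in the alphabet (wrapping around) — i.e. ROT13, then delete the first 3 characters.
So "etcmvajyfp" becomes "zinwlsc".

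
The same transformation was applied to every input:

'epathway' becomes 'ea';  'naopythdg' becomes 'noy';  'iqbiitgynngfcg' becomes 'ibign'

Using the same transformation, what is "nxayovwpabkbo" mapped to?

naowa

Rule — keep every other character starting from the first (positions 1st, 3rd, 5th, ...), then delete the last 2 characters.
Applying both steps to "nxayovwpabkbo": "naowako", then "naowa".
(Check on "iqbiitgynngfcg": → "ibigngc" → "ibign" ✓)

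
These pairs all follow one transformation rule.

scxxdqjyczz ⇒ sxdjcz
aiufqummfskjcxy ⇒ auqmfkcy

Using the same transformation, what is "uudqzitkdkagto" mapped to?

The rule is to keep every other character starting from the first (positions 1st, 3rd, 5th, ...).
Doing the same to "uudqzitkdkagto": "udztdat".

udztdat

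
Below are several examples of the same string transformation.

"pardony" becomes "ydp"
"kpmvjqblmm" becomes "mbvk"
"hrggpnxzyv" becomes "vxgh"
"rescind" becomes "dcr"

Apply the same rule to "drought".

Each output is the input with this applied: keep one character in every 3, starting at position 1 (positions 1st, 4th, 7th, ...), then reverse the string.
Doing the same to "drought": "tud".

tud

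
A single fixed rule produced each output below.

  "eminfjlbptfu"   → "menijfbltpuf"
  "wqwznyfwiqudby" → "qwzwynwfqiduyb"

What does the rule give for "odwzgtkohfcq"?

dozwtgokfhqc

Each output is the input with this applied: swap each adjacent pair of characters (1↔2, 3↔4, ...).
Applying that to "odwzgtkohfcq" gives "dozwtgokfhqc".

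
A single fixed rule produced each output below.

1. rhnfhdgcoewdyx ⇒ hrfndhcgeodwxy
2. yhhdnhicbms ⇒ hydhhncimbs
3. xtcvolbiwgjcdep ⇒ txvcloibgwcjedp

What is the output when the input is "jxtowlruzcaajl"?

In each case the input is transformed by: swap each adjacent pair of characters (1↔2, 3↔4, ...).
Doing the same to "jxtowlruzcaajl": "xjotlwurczaalj".

xjotlwurczaalj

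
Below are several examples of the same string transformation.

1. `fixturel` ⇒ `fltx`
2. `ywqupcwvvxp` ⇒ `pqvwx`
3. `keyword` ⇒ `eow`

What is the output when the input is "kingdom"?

The transformation: sort the characters into alphabetical order, then keep every other character starting from the second (positions 2nd, 4th, 6th, ...).
On "kingdom": the first step gives "dgikmno", and the second then gives "gkn".

gkn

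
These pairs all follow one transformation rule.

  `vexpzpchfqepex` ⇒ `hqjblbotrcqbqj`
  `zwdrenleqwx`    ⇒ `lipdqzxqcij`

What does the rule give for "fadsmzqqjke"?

The transformation: shift every letter 12 places forward in the alphabet (wrapping around).
Applying that to "fadsmzqqjke" gives "rmpeylccvwq".

rmpeylccvwq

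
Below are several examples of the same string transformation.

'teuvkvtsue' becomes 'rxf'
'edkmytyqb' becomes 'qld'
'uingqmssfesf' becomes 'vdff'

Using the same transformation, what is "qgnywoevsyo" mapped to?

The rule is to keep one character in every 3, starting at position 2 (positions 2nd, 5th, 8th, ...), then shift every letter 13 places forward in the alphabet (wrapping around) — i.e. ROT13.
Working it through for "qgnywoevsyo": intermediate "gwvo", final "tjib".

tjib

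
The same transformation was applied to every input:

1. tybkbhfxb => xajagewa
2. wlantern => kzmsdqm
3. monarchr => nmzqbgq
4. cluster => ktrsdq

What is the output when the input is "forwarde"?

nqvzqcd

What's happening: shift every letter 1 place backward in the alphabet (wrapping around), then delete the first character.
Applying both steps to "forwarde": "enqvzqcd", then "nqvzqcd".
(Check on "monarchr": → "lnmzqbgq" → "nmzqbgq" ✓)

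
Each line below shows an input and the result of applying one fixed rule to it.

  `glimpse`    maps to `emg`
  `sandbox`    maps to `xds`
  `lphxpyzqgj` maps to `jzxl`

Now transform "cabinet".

What's happening: reverse the string, then keep one character in every 3, starting at position 1 (positions 1st, 4th, 7th, ...).
"cabinet" → "tenibac" → "tic".
(Check on "sandbox": → "xobdnas" → "xds" ✓)

tic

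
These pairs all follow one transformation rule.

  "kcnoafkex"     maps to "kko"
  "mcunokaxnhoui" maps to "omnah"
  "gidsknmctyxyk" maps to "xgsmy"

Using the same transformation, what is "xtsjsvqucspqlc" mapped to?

The pattern: move the last 3 characters to the front (rotate right by 3), then keep one character in every 3, starting at position 1 (positions 1st, 4th, 7th, ...).
On "xtsjsvqucspqlc": the first step gives "qlcxtsjsvqucsp", and the second then gives "qxjqs".

qxjqs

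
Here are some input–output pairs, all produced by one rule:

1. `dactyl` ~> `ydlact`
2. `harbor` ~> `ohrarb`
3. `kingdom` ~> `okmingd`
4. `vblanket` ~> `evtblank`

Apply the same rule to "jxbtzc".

The pattern: swap the first and last characters, then move the last 2 characters to the front (rotate right by 2).
For "jxbtzc", step one produces "cxbtzj"; step two turns that into "zjcxbt".

zjcxbt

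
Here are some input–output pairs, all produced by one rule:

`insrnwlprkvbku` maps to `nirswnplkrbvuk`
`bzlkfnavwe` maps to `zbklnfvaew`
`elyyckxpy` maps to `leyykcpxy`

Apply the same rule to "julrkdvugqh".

ujrldkuvqgh

Each output is the input with this applied: swap each adjacent pair of characters (1↔2, 3↔4, ...).
"julrkdvugqh" → "ujrldkuvqgh".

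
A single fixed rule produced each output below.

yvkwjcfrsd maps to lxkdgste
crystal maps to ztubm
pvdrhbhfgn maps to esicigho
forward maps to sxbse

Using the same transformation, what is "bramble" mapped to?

The transformation: delete the first 2 characters, then shift every letter 1 place forward in the alphabet (wrapping around).
Starting from "bramble": after the first operation, "amble"; after the second, "bncmf".

bncmf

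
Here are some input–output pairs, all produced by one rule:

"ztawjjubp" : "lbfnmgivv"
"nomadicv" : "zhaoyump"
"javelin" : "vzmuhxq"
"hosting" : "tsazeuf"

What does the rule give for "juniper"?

vdgqzbu

The rule is to shift every letter 12 places forward in the alphabet (wrapping around), then take characters alternately from the front and the back (1st, last, 2nd, 2nd-last, ...).
Starting from "juniper": after the first operation, "vgzubqd"; after the second, "vdgqzbu".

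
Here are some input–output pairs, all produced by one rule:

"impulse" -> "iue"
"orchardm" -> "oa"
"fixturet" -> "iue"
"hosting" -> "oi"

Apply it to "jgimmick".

ii

In each case the input is transformed by: keep only the vowels.
For "jgimmick" the result is "ii".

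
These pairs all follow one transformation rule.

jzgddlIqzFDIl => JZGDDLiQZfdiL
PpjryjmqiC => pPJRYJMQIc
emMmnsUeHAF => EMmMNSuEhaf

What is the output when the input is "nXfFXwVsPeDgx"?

NxFfxWvSpEdGX

In each case the input is transformed by: flip the case of every letter.
"nXfFXwVsPeDgx" → "NxFfxWvSpEdGX".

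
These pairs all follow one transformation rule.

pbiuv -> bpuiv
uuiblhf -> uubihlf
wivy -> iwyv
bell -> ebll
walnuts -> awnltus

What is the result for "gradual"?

rgdaaul

The rule is to swap each adjacent pair of characters (1↔2, 3↔4, ...).
So "gradual" becomes "rgdaaul".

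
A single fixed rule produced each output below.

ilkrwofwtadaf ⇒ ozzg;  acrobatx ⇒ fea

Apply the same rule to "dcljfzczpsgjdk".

ficjn

Each output is the input with this applied: keep one character in every 3, starting at position 2 (positions 2nd, 5th, 8th, ...), then shift every letter 3 places forward in the alphabet (wrapping around).
Applying that to "dcljfzczpsgjdk" gives "ficjn".
(Check on "ilkrwofwtadaf": → "lwwd" → "ozzg" ✓)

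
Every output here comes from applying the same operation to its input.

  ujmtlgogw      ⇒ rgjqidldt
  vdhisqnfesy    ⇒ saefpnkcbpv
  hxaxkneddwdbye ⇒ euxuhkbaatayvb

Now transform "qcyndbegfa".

Each output is the input with this applied: shift every letter 3 places backward in the alphabet (wrapping around).
Doing the same to "qcyndbegfa": "nzvkaybdcx".

nzvkaybdcx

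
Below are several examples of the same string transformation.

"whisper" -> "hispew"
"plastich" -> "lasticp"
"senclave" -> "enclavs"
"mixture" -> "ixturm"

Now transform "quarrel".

uarreq

The transformation: swap the first and last characters, then delete the first character.
Working it through for "quarrel": intermediate "luarreq", final "uarreq".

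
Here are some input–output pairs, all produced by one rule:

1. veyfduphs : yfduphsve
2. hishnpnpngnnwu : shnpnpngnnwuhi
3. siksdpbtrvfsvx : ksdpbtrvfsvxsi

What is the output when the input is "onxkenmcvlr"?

Each output is the input with this applied: move the first 2 characters to the end (rotate left by 2).
Applying that to "onxkenmcvlr" gives "xkenmcvlron".

xkenmcvlron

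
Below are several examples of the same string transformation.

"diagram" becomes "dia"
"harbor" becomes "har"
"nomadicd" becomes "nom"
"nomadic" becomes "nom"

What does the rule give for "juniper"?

In each case the input is transformed by: keep only the first 3 characters.
So "juniper" becomes "jun".

jun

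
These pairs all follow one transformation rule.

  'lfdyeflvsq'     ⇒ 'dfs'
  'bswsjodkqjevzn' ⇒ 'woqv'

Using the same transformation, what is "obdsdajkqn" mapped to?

Rule — keep one character in every 3, starting at position 3 (positions 3rd, 6th, 9th, ...).
So "obdsdajkqn" becomes "daq".

daq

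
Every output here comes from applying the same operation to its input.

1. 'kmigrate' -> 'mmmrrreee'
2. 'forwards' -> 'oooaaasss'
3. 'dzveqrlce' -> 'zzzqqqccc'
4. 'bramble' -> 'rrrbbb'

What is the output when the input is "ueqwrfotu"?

Each output is the input with this applied: keep one character in every 3, starting at position 2 (positions 2nd, 5th, 8th, ...), then repeat every character 3 times.
Applying both steps to "ueqwrfotu": "ert", then "eeerrrttt".

eeerrrttt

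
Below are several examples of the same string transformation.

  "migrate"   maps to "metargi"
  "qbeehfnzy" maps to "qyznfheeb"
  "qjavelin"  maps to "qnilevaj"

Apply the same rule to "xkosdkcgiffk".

xkffigckdsok

Rule — reverse the string, then move the last character to the front.
On "xkosdkcgiffk": the first step gives "kffigckdsokx", and the second then gives "xkffigckdsok".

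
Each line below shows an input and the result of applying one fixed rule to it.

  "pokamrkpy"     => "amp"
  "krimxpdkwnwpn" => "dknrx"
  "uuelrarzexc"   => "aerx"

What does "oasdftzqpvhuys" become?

ahqty

The rule is to sort the characters into alphabetical order, then keep one character in every 3, starting at position 1 (positions 1st, 4th, 7th, ...).
On "oasdftzqpvhuys": the first step gives "adfhopqsstuvyz", and the second then gives "ahqty".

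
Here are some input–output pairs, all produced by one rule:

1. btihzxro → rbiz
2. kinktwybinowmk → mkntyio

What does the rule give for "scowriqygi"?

The pattern: move the last 2 characters to the front (rotate right by 2), then keep every other character starting from the first (positions 1st, 3rd, 5th, ...).
On "scowriqygi" that produces "gsorq".

gsorq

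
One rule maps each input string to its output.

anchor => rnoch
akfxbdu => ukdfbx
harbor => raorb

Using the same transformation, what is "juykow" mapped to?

What's happening: take characters alternately from the front and the back (1st, last, 2nd, 2nd-last, ...), then delete the first character.
Applying both steps to "juykow": "jwuoyk", then "wuoyk".

wuoyk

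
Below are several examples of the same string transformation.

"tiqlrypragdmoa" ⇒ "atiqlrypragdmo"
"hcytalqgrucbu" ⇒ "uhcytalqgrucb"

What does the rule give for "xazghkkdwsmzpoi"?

What's happening: move the last character to the front.
Applying that to "xazghkkdwsmzpoi" gives "ixazghkkdwsmzpo".

ixazghkkdwsmzpo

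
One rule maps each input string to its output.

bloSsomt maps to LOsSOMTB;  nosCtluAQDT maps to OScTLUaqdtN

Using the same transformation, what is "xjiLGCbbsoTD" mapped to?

JIlgcBBSOtdX

Each output is the input with this applied: move the first character to the end, then flip the case of every letter.
Starting from "xjiLGCbbsoTD": after the first operation, "jiLGCbbsoTDx"; after the second, "JIlgcBBSOtdX".
(Check on "nosCtluAQDT": → "osCtluAQDTn" → "OScTLUaqdtN" ✓)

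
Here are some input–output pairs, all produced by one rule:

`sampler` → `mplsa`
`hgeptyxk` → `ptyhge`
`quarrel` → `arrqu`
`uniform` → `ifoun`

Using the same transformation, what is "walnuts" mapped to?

Each output is the input with this applied: delete the last 2 characters, then move the last 3 characters to the front (rotate right by 3).
Applying both steps to "walnuts": "walnu", then "lnuwa".

lnuwa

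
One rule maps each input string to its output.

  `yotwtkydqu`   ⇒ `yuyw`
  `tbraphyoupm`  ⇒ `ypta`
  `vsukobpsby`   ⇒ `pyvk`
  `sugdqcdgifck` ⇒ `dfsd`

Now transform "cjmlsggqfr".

Each output is the input with this applied: keep one character in every 3, starting at position 1 (positions 1st, 4th, 7th, ...), then move the first 2 characters to the end (rotate left by 2).
Working it through for "cjmlsggqfr": intermediate "clgr", final "grcl".
(Check on "sugdqcdgifck": → "sddf" → "dfsd" ✓)

grcl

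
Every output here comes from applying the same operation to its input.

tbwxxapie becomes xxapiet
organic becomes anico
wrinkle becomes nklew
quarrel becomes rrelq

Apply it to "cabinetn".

The rule is to move the first 3 characters to the end (rotate left by 3), then delete the last 2 characters.
"cabinetn" → "inetncab" → "inetnc".

inetnc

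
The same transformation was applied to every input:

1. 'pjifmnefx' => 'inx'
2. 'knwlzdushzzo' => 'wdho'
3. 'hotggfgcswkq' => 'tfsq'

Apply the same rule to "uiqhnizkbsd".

qib

The rule is to keep one character in every 3, starting at position 3 (positions 3rd, 6th, 9th, ...).
On "uiqhnizkbsd" that produces "qib".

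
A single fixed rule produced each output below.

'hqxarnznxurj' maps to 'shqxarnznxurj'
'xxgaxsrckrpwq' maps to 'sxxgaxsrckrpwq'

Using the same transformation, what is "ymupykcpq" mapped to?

The pattern: prepend "s".
Applying that to "ymupykcpq" gives "symupykcpq".

symupykcpq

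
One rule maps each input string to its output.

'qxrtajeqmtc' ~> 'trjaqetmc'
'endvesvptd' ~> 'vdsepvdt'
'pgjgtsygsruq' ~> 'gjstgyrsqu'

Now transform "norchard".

crahdr

The rule is to swap each adjacent pair of characters (1↔2, 3↔4, ...), then delete the first 2 characters.
Applying both steps to "norchard": "oncrahdr", then "crahdr".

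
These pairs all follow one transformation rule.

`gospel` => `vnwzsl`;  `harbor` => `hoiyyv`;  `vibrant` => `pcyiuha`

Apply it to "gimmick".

pnttjpr

Looking at the pairs, the operation is to swap each adjacent pair of characters (1↔2, 3↔4, ...), then shift every letter 7 places forward in the alphabet (wrapping around).
For "gimmick", step one produces "igmmcik"; step two turns that into "pnttjpr".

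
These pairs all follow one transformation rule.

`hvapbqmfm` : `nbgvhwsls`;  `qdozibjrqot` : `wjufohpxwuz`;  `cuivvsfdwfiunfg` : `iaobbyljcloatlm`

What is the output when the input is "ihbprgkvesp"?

onhvxmqbkyv

The pattern: shift every letter 6 places forward in the alphabet (wrapping around).
"ihbprgkvesp" → "onhvxmqbkyv".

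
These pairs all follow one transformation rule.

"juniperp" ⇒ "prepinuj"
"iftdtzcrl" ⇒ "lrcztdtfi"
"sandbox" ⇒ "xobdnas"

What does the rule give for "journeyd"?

The pattern: reverse the string.
Applying that to "journeyd" gives "dyenruoj".

dyenruoj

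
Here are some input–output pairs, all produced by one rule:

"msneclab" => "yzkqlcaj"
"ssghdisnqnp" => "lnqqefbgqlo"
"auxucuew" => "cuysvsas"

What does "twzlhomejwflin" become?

In each case the input is transformed by: move the last 2 characters to the front (rotate right by 2), then shift every letter 2 places backward in the alphabet (wrapping around).
Working it through for "twzlhomejwflin": intermediate "intwzlhomejwfl", final "glruxjfmkchudj".

glruxjfmkchudj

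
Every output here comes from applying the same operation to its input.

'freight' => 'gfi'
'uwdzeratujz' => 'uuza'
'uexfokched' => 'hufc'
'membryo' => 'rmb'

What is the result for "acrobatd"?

aao

The pattern: move the last 3 characters to the front (rotate right by 3), then keep one character in every 3, starting at position 1 (positions 1st, 4th, 7th, ...).
"acrobatd" → "atdacrob" → "aao".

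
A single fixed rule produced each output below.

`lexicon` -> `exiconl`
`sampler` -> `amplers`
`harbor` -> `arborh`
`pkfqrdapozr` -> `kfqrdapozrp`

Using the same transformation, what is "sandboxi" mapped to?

Looking at the pairs, the operation is to move the first character to the end.
On "sandboxi" that produces "andboxis".

andboxis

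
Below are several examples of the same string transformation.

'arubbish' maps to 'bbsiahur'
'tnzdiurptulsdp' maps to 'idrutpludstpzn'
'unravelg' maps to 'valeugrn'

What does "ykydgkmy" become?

Each output is the input with this applied: move the first 3 characters to the end (rotate left by 3), then swap each adjacent pair of characters (1↔2, 3↔4, ...).
For "ykydgkmy", step one produces "dgkmyyky"; step two turns that into "gdmkyyyk".

gdmkyyyk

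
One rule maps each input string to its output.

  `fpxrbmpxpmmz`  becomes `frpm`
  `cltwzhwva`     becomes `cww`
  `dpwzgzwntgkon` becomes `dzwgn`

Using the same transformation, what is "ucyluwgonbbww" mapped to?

Looking at the pairs, the operation is to keep one character in every 3, starting at position 1 (positions 1st, 4th, 7th, ...).
Doing the same to "ucyluwgonbbww": "ulgbw".

ulgbw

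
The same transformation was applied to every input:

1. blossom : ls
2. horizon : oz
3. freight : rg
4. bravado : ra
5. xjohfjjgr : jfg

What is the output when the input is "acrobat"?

What's happening: keep one character in every 3, starting at position 2 (positions 2nd, 5th, 8th, ...).
Doing the same to "acrobat": "cb".

cb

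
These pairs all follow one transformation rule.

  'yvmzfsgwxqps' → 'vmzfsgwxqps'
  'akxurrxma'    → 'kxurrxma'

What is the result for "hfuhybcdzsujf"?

In each case the input is transformed by: delete the first character.
On "hfuhybcdzsujf" that produces "fuhybcdzsujf".

fuhybcdzsujf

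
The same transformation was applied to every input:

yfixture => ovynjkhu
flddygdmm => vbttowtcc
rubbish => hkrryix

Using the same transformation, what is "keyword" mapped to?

Rule — shift every letter 10 places backward in the alphabet (wrapping around).
So "keyword" becomes "auomeht".

auomeht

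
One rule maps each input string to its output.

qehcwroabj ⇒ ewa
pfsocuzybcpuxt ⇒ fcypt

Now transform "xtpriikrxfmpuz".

The pattern: keep one character in every 3, starting at position 2 (positions 2nd, 5th, 8th, ...).
Doing the same to "xtpriikrxfmpuz": "tirmz".

tirmz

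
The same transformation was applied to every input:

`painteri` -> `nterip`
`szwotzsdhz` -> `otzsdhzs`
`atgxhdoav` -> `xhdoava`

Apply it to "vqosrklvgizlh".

srklvgizlhv

In each case the input is transformed by: move the first 3 characters to the end (rotate left by 3), then delete the last 2 characters.
Working it through for "vqosrklvgizlh": intermediate "srklvgizlhvqo", final "srklvgizlhv".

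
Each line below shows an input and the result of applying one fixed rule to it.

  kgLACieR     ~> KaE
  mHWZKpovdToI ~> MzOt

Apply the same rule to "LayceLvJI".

The pattern: keep one character in every 3, starting at position 1 (positions 1st, 4th, 7th, ...), then flip the case of every letter.
"LayceLvJI" → "Lcv" → "lCV".

lCV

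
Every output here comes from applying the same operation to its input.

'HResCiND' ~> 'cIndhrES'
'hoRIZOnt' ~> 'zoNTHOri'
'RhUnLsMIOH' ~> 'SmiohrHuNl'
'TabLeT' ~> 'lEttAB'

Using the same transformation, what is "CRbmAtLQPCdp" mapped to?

lqpcDPcrBMaT

In each case the input is transformed by: flip the case of every letter, then swap the front and back halves of the string.
On "CRbmAtLQPCdp": the first step gives "crBMaTlqpcDP", and the second then gives "lqpcDPcrBMaT".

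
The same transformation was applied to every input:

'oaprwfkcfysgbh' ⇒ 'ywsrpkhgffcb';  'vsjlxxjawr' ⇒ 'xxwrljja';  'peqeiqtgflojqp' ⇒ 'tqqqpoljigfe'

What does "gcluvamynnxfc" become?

yxvunnmlfca

In each case the input is transformed by: delete the first 2 characters, then sort the characters into reverse alphabetical order.
Applying that to "gcluvamynnxfc" gives "yxvunnmlfca".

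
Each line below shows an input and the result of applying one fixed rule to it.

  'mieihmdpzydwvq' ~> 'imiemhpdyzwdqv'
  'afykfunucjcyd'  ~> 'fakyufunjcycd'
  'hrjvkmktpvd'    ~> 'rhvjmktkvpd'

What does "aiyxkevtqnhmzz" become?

iaxyektvnqmhzz

The transformation: swap each adjacent pair of characters (1↔2, 3↔4, ...).
Applying that to "aiyxkevtqnhmzz" gives "iaxyektvnqmhzz".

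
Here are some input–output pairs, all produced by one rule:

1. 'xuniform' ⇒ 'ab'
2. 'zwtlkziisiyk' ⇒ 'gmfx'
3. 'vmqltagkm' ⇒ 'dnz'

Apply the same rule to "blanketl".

The pattern: shift every letter 13 places forward in the alphabet (wrapping around) — i.e. ROT13, then keep one character in every 3, starting at position 3 (positions 3rd, 6th, 9th, ...).
"blanketl" → "oynaxrgy" → "nr".

nr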